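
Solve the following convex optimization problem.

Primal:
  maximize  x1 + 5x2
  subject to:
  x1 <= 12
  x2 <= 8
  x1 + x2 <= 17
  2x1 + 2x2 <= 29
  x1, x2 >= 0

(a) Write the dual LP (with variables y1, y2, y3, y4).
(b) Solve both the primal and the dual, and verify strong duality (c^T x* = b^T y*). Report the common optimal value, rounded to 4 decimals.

The standard primal-dual pair for 'max c^T x s.t. A x <= b, x >= 0' is:
  Dual:  min b^T y  s.t.  A^T y >= c,  y >= 0.

So the dual LP is:
  minimize  12y1 + 8y2 + 17y3 + 29y4
  subject to:
    y1 + y3 + 2y4 >= 1
    y2 + y3 + 2y4 >= 5
    y1, y2, y3, y4 >= 0

Solving the primal: x* = (6.5, 8).
  primal value c^T x* = 46.5.
Solving the dual: y* = (0, 4, 0, 0.5).
  dual value b^T y* = 46.5.
Strong duality: c^T x* = b^T y*. Confirmed.

46.5


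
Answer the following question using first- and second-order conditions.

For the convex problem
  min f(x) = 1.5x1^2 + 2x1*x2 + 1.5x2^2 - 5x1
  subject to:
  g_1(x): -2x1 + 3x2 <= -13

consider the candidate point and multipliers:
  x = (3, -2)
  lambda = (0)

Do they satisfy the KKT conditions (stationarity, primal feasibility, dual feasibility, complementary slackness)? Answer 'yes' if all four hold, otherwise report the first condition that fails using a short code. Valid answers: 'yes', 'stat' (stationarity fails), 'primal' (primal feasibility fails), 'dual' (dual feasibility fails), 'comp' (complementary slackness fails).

Gradient of f: grad f(x) = Q x + c = (0, 0)
Constraint values g_i(x) = a_i^T x - b_i:
  g_1((3, -2)) = 1
Stationarity residual: grad f(x) + sum_i lambda_i a_i = (0, 0)
  -> stationarity OK
Primal feasibility (all g_i <= 0): FAILS
Dual feasibility (all lambda_i >= 0): OK
Complementary slackness (lambda_i * g_i(x) = 0 for all i): OK

Verdict: the first failing condition is primal_feasibility -> primal.

primal


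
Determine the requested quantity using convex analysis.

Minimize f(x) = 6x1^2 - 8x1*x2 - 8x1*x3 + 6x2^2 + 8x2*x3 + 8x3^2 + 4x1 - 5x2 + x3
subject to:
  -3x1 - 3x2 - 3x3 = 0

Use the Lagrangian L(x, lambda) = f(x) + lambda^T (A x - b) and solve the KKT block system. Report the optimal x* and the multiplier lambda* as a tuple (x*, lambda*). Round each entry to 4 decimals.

Form the Lagrangian:
  L(x, lambda) = (1/2) x^T Q x + c^T x + lambda^T (A x - b)
Stationarity (grad_x L = 0): Q x + c + A^T lambda = 0.
Primal feasibility: A x = b.

This gives the KKT block system:
  [ Q   A^T ] [ x     ]   [-c ]
  [ A    0  ] [ lambda ] = [ b ]

Solving the linear system:
  x*      = (-0.181, 0.6207, -0.4397)
  lambda* = (0.1264)
  f(x*)   = -2.1336

x* = (-0.181, 0.6207, -0.4397), lambda* = (0.1264)


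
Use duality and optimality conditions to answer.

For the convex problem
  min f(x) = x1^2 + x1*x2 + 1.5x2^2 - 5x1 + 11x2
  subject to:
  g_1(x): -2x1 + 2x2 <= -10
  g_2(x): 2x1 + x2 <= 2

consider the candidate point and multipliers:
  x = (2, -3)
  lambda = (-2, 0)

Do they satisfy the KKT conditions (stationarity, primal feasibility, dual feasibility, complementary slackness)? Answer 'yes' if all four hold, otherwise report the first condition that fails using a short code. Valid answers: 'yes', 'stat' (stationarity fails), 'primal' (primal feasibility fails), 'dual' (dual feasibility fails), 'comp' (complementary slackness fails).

Gradient of f: grad f(x) = Q x + c = (-4, 4)
Constraint values g_i(x) = a_i^T x - b_i:
  g_1((2, -3)) = 0
  g_2((2, -3)) = -1
Stationarity residual: grad f(x) + sum_i lambda_i a_i = (0, 0)
  -> stationarity OK
Primal feasibility (all g_i <= 0): OK
Dual feasibility (all lambda_i >= 0): FAILS
Complementary slackness (lambda_i * g_i(x) = 0 for all i): OK

Verdict: the first failing condition is dual_feasibility -> dual.

dual


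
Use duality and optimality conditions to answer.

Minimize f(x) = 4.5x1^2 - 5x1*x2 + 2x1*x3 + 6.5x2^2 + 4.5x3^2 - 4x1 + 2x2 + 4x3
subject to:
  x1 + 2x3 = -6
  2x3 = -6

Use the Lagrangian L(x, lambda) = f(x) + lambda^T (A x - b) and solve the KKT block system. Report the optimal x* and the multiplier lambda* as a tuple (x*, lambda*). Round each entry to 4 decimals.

Form the Lagrangian:
  L(x, lambda) = (1/2) x^T Q x + c^T x + lambda^T (A x - b)
Stationarity (grad_x L = 0): Q x + c + A^T lambda = 0.
Primal feasibility: A x = b.

This gives the KKT block system:
  [ Q   A^T ] [ x     ]   [-c ]
  [ A    0  ] [ lambda ] = [ b ]

Solving the linear system:
  x*      = (0, -0.1538, -3)
  lambda* = (9.2308, 2.2692)
  f(x*)   = 28.3462

x* = (0, -0.1538, -3), lambda* = (9.2308, 2.2692)


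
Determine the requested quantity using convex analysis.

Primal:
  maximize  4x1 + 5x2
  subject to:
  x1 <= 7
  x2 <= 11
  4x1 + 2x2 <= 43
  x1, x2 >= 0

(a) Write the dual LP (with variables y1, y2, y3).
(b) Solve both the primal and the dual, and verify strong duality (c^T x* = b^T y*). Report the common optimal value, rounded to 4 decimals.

The standard primal-dual pair for 'max c^T x s.t. A x <= b, x >= 0' is:
  Dual:  min b^T y  s.t.  A^T y >= c,  y >= 0.

So the dual LP is:
  minimize  7y1 + 11y2 + 43y3
  subject to:
    y1 + 4y3 >= 4
    y2 + 2y3 >= 5
    y1, y2, y3 >= 0

Solving the primal: x* = (5.25, 11).
  primal value c^T x* = 76.
Solving the dual: y* = (0, 3, 1).
  dual value b^T y* = 76.
Strong duality: c^T x* = b^T y*. Confirmed.

76


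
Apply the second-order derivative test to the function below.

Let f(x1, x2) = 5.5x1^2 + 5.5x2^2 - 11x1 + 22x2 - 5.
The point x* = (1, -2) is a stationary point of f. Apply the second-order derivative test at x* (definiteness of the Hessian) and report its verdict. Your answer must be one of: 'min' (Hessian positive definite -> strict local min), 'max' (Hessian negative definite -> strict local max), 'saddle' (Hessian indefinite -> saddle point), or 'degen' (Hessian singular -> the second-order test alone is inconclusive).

Compute the Hessian H = grad^2 f:
  H = [[11, 0], [0, 11]]
Verify stationarity: grad f(x*) = H x* + g = (0, 0).
Eigenvalues of H: 11, 11.
Both eigenvalues > 0, so H is positive definite -> x* is a strict local min.

min


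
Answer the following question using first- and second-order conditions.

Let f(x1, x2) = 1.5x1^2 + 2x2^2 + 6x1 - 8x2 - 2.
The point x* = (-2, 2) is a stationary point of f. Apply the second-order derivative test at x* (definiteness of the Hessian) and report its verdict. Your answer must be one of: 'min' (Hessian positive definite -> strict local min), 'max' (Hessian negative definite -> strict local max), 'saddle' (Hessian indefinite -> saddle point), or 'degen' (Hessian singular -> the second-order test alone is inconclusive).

Compute the Hessian H = grad^2 f:
  H = [[3, 0], [0, 4]]
Verify stationarity: grad f(x*) = H x* + g = (0, 0).
Eigenvalues of H: 3, 4.
Both eigenvalues > 0, so H is positive definite -> x* is a strict local min.

min


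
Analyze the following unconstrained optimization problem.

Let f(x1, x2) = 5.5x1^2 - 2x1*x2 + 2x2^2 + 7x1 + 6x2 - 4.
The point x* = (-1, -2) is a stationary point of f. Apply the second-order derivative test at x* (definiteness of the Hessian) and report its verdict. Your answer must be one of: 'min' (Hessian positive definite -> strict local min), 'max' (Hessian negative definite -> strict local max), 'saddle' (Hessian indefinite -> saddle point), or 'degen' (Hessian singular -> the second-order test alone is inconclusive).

Compute the Hessian H = grad^2 f:
  H = [[11, -2], [-2, 4]]
Verify stationarity: grad f(x*) = H x* + g = (0, 0).
Eigenvalues of H: 3.4689, 11.5311.
Both eigenvalues > 0, so H is positive definite -> x* is a strict local min.

min


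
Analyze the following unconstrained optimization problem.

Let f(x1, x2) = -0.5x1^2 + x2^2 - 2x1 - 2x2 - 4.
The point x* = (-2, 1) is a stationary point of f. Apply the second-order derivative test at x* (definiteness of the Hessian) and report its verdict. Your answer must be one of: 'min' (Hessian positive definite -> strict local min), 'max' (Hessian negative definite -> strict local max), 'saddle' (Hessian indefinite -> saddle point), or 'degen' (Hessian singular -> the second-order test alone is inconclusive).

Compute the Hessian H = grad^2 f:
  H = [[-1, 0], [0, 2]]
Verify stationarity: grad f(x*) = H x* + g = (0, 0).
Eigenvalues of H: -1, 2.
Eigenvalues have mixed signs, so H is indefinite -> x* is a saddle point.

saddle


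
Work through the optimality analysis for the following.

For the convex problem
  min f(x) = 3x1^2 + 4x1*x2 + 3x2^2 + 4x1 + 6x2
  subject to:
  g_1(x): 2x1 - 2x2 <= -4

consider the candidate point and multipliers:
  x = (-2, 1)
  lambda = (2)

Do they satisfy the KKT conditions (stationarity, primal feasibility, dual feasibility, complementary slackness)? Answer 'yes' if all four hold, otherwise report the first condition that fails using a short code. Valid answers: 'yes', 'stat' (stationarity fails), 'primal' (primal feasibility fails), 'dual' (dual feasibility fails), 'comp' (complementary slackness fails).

Gradient of f: grad f(x) = Q x + c = (-4, 4)
Constraint values g_i(x) = a_i^T x - b_i:
  g_1((-2, 1)) = -2
Stationarity residual: grad f(x) + sum_i lambda_i a_i = (0, 0)
  -> stationarity OK
Primal feasibility (all g_i <= 0): OK
Dual feasibility (all lambda_i >= 0): OK
Complementary slackness (lambda_i * g_i(x) = 0 for all i): FAILS

Verdict: the first failing condition is complementary_slackness -> comp.

comp


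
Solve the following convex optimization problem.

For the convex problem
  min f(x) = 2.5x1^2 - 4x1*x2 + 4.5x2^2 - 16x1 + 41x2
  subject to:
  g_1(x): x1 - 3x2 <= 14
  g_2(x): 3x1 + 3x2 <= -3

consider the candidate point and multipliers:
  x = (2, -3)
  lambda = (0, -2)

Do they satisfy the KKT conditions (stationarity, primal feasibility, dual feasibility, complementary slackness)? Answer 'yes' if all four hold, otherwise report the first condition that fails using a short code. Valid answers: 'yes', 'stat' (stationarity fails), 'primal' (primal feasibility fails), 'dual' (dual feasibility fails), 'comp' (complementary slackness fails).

Gradient of f: grad f(x) = Q x + c = (6, 6)
Constraint values g_i(x) = a_i^T x - b_i:
  g_1((2, -3)) = -3
  g_2((2, -3)) = 0
Stationarity residual: grad f(x) + sum_i lambda_i a_i = (0, 0)
  -> stationarity OK
Primal feasibility (all g_i <= 0): OK
Dual feasibility (all lambda_i >= 0): FAILS
Complementary slackness (lambda_i * g_i(x) = 0 for all i): OK

Verdict: the first failing condition is dual_feasibility -> dual.

dual


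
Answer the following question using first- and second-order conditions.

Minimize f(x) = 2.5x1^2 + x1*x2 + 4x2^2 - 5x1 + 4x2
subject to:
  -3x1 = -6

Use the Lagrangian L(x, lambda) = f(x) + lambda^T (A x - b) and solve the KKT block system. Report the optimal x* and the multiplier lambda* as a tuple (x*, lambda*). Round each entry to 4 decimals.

Form the Lagrangian:
  L(x, lambda) = (1/2) x^T Q x + c^T x + lambda^T (A x - b)
Stationarity (grad_x L = 0): Q x + c + A^T lambda = 0.
Primal feasibility: A x = b.

This gives the KKT block system:
  [ Q   A^T ] [ x     ]   [-c ]
  [ A    0  ] [ lambda ] = [ b ]

Solving the linear system:
  x*      = (2, -0.75)
  lambda* = (1.4167)
  f(x*)   = -2.25

x* = (2, -0.75), lambda* = (1.4167)


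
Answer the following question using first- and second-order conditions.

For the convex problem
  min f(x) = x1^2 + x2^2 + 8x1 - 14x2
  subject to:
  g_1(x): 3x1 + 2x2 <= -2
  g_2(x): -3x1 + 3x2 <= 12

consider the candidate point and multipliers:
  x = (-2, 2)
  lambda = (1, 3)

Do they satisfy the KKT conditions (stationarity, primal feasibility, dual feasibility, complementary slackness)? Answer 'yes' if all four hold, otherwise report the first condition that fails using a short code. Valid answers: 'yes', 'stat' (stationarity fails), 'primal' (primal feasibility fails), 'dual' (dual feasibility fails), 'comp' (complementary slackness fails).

Gradient of f: grad f(x) = Q x + c = (4, -10)
Constraint values g_i(x) = a_i^T x - b_i:
  g_1((-2, 2)) = 0
  g_2((-2, 2)) = 0
Stationarity residual: grad f(x) + sum_i lambda_i a_i = (-2, 1)
  -> stationarity FAILS
Primal feasibility (all g_i <= 0): OK
Dual feasibility (all lambda_i >= 0): OK
Complementary slackness (lambda_i * g_i(x) = 0 for all i): OK

Verdict: the first failing condition is stationarity -> stat.

stat


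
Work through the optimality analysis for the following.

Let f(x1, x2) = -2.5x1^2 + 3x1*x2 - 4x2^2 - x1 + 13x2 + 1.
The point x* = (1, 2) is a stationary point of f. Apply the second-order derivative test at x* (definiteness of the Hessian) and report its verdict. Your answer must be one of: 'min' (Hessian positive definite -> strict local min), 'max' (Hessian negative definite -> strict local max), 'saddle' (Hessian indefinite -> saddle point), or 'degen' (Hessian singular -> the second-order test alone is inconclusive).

Compute the Hessian H = grad^2 f:
  H = [[-5, 3], [3, -8]]
Verify stationarity: grad f(x*) = H x* + g = (0, 0).
Eigenvalues of H: -9.8541, -3.1459.
Both eigenvalues < 0, so H is negative definite -> x* is a strict local max.

max


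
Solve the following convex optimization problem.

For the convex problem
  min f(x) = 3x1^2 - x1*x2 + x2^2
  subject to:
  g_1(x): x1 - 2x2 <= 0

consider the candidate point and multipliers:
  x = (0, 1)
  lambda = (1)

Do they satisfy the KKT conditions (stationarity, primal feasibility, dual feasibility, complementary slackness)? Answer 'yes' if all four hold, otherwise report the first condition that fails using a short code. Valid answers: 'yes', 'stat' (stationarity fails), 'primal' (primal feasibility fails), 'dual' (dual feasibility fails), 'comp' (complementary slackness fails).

Gradient of f: grad f(x) = Q x + c = (-1, 2)
Constraint values g_i(x) = a_i^T x - b_i:
  g_1((0, 1)) = -2
Stationarity residual: grad f(x) + sum_i lambda_i a_i = (0, 0)
  -> stationarity OK
Primal feasibility (all g_i <= 0): OK
Dual feasibility (all lambda_i >= 0): OK
Complementary slackness (lambda_i * g_i(x) = 0 for all i): FAILS

Verdict: the first failing condition is complementary_slackness -> comp.

comp


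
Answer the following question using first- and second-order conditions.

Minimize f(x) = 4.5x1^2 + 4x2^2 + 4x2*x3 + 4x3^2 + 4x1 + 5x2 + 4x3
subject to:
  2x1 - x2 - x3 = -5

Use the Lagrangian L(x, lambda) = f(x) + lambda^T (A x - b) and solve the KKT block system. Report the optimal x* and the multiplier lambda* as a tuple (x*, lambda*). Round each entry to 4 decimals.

Form the Lagrangian:
  L(x, lambda) = (1/2) x^T Q x + c^T x + lambda^T (A x - b)
Stationarity (grad_x L = 0): Q x + c + A^T lambda = 0.
Primal feasibility: A x = b.

This gives the KKT block system:
  [ Q   A^T ] [ x     ]   [-c ]
  [ A    0  ] [ lambda ] = [ b ]

Solving the linear system:
  x*      = (-2.2121, 0.1629, 0.4129)
  lambda* = (7.9545)
  f(x*)   = 16.6951

x* = (-2.2121, 0.1629, 0.4129), lambda* = (7.9545)


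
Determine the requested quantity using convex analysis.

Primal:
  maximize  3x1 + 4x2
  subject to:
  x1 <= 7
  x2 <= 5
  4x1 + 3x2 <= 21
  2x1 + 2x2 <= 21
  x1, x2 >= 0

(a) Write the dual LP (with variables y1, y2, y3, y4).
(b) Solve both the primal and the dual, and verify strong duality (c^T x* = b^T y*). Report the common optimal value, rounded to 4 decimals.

The standard primal-dual pair for 'max c^T x s.t. A x <= b, x >= 0' is:
  Dual:  min b^T y  s.t.  A^T y >= c,  y >= 0.

So the dual LP is:
  minimize  7y1 + 5y2 + 21y3 + 21y4
  subject to:
    y1 + 4y3 + 2y4 >= 3
    y2 + 3y3 + 2y4 >= 4
    y1, y2, y3, y4 >= 0

Solving the primal: x* = (1.5, 5).
  primal value c^T x* = 24.5.
Solving the dual: y* = (0, 1.75, 0.75, 0).
  dual value b^T y* = 24.5.
Strong duality: c^T x* = b^T y*. Confirmed.

24.5


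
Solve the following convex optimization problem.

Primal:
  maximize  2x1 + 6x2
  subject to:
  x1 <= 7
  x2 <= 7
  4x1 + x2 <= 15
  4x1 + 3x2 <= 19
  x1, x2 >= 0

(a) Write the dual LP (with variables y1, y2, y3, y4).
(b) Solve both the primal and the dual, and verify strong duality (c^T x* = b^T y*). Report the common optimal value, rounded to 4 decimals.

The standard primal-dual pair for 'max c^T x s.t. A x <= b, x >= 0' is:
  Dual:  min b^T y  s.t.  A^T y >= c,  y >= 0.

So the dual LP is:
  minimize  7y1 + 7y2 + 15y3 + 19y4
  subject to:
    y1 + 4y3 + 4y4 >= 2
    y2 + y3 + 3y4 >= 6
    y1, y2, y3, y4 >= 0

Solving the primal: x* = (0, 6.3333).
  primal value c^T x* = 38.
Solving the dual: y* = (0, 0, 0, 2).
  dual value b^T y* = 38.
Strong duality: c^T x* = b^T y*. Confirmed.

38


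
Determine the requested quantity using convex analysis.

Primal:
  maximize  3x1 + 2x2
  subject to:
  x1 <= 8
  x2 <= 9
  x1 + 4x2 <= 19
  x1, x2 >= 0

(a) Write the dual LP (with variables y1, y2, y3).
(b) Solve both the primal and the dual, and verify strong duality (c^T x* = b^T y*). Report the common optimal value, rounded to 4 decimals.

The standard primal-dual pair for 'max c^T x s.t. A x <= b, x >= 0' is:
  Dual:  min b^T y  s.t.  A^T y >= c,  y >= 0.

So the dual LP is:
  minimize  8y1 + 9y2 + 19y3
  subject to:
    y1 + y3 >= 3
    y2 + 4y3 >= 2
    y1, y2, y3 >= 0

Solving the primal: x* = (8, 2.75).
  primal value c^T x* = 29.5.
Solving the dual: y* = (2.5, 0, 0.5).
  dual value b^T y* = 29.5.
Strong duality: c^T x* = b^T y*. Confirmed.

29.5


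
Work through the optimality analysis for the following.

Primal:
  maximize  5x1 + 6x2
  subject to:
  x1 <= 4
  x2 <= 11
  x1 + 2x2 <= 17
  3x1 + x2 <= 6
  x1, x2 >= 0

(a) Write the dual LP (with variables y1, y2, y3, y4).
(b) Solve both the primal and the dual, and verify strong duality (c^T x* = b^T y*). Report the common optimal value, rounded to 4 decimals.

The standard primal-dual pair for 'max c^T x s.t. A x <= b, x >= 0' is:
  Dual:  min b^T y  s.t.  A^T y >= c,  y >= 0.

So the dual LP is:
  minimize  4y1 + 11y2 + 17y3 + 6y4
  subject to:
    y1 + y3 + 3y4 >= 5
    y2 + 2y3 + y4 >= 6
    y1, y2, y3, y4 >= 0

Solving the primal: x* = (0, 6).
  primal value c^T x* = 36.
Solving the dual: y* = (0, 0, 0, 6).
  dual value b^T y* = 36.
Strong duality: c^T x* = b^T y*. Confirmed.

36


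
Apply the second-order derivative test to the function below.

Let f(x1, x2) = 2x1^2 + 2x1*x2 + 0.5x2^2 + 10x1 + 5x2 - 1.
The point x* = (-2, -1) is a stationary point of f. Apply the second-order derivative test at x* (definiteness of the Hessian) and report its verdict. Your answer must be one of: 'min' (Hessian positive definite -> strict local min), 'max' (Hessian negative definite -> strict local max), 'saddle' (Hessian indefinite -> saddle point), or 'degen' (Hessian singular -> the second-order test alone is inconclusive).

Compute the Hessian H = grad^2 f:
  H = [[4, 2], [2, 1]]
Verify stationarity: grad f(x*) = H x* + g = (0, 0).
Eigenvalues of H: 0, 5.
H has a zero eigenvalue (singular; positive semidefinite but not definite), so H is neither positive definite, negative definite, nor indefinite. The second-order test alone is inconclusive -> degen.
(Indeed, f is constant along the null direction of H through x*, so x* is not a strict local extremum.)

degen


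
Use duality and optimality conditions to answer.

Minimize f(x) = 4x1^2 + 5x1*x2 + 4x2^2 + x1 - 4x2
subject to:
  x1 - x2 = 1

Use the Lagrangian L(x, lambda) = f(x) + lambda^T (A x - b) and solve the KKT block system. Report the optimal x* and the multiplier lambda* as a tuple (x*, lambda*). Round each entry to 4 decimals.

Form the Lagrangian:
  L(x, lambda) = (1/2) x^T Q x + c^T x + lambda^T (A x - b)
Stationarity (grad_x L = 0): Q x + c + A^T lambda = 0.
Primal feasibility: A x = b.

This gives the KKT block system:
  [ Q   A^T ] [ x     ]   [-c ]
  [ A    0  ] [ lambda ] = [ b ]

Solving the linear system:
  x*      = (0.6154, -0.3846)
  lambda* = (-4)
  f(x*)   = 3.0769

x* = (0.6154, -0.3846), lambda* = (-4)


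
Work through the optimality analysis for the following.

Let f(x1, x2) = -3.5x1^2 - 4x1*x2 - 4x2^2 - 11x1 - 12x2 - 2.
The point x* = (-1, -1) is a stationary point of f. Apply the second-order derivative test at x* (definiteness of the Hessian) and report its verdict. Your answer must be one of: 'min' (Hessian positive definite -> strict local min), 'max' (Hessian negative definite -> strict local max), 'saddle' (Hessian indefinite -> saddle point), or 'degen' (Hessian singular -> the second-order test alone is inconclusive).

Compute the Hessian H = grad^2 f:
  H = [[-7, -4], [-4, -8]]
Verify stationarity: grad f(x*) = H x* + g = (0, 0).
Eigenvalues of H: -11.5311, -3.4689.
Both eigenvalues < 0, so H is negative definite -> x* is a strict local max.

max


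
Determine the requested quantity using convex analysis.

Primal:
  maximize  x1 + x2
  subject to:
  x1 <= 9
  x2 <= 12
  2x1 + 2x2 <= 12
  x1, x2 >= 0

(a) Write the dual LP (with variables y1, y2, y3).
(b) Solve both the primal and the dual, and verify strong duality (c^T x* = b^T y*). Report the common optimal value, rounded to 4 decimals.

The standard primal-dual pair for 'max c^T x s.t. A x <= b, x >= 0' is:
  Dual:  min b^T y  s.t.  A^T y >= c,  y >= 0.

So the dual LP is:
  minimize  9y1 + 12y2 + 12y3
  subject to:
    y1 + 2y3 >= 1
    y2 + 2y3 >= 1
    y1, y2, y3 >= 0

Solving the primal: x* = (6, 0).
  primal value c^T x* = 6.
Solving the dual: y* = (0, 0, 0.5).
  dual value b^T y* = 6.
Strong duality: c^T x* = b^T y*. Confirmed.

6


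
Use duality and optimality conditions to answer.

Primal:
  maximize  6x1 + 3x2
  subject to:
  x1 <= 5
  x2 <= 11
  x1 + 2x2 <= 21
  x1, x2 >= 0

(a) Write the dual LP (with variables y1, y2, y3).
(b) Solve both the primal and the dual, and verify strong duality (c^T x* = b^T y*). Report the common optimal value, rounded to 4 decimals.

The standard primal-dual pair for 'max c^T x s.t. A x <= b, x >= 0' is:
  Dual:  min b^T y  s.t.  A^T y >= c,  y >= 0.

So the dual LP is:
  minimize  5y1 + 11y2 + 21y3
  subject to:
    y1 + y3 >= 6
    y2 + 2y3 >= 3
    y1, y2, y3 >= 0

Solving the primal: x* = (5, 8).
  primal value c^T x* = 54.
Solving the dual: y* = (4.5, 0, 1.5).
  dual value b^T y* = 54.
Strong duality: c^T x* = b^T y*. Confirmed.

54


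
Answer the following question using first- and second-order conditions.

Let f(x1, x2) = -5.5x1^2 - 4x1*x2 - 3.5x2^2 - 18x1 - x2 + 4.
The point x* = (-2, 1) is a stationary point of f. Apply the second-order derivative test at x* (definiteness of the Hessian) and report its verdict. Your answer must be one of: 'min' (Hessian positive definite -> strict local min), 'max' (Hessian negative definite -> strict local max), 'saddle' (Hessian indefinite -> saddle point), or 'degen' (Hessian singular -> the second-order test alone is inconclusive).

Compute the Hessian H = grad^2 f:
  H = [[-11, -4], [-4, -7]]
Verify stationarity: grad f(x*) = H x* + g = (0, 0).
Eigenvalues of H: -13.4721, -4.5279.
Both eigenvalues < 0, so H is negative definite -> x* is a strict local max.

max


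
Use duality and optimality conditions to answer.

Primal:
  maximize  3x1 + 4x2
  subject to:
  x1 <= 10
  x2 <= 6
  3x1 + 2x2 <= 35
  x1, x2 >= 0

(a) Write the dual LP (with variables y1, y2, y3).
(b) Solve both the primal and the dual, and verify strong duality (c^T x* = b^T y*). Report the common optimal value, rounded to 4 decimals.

The standard primal-dual pair for 'max c^T x s.t. A x <= b, x >= 0' is:
  Dual:  min b^T y  s.t.  A^T y >= c,  y >= 0.

So the dual LP is:
  minimize  10y1 + 6y2 + 35y3
  subject to:
    y1 + 3y3 >= 3
    y2 + 2y3 >= 4
    y1, y2, y3 >= 0

Solving the primal: x* = (7.6667, 6).
  primal value c^T x* = 47.
Solving the dual: y* = (0, 2, 1).
  dual value b^T y* = 47.
Strong duality: c^T x* = b^T y*. Confirmed.

47


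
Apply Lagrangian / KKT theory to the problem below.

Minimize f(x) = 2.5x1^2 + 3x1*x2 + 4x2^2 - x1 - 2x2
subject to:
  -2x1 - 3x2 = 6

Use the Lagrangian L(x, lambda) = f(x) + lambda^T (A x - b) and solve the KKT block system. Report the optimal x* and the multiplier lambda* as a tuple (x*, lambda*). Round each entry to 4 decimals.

Form the Lagrangian:
  L(x, lambda) = (1/2) x^T Q x + c^T x + lambda^T (A x - b)
Stationarity (grad_x L = 0): Q x + c + A^T lambda = 0.
Primal feasibility: A x = b.

This gives the KKT block system:
  [ Q   A^T ] [ x     ]   [-c ]
  [ A    0  ] [ lambda ] = [ b ]

Solving the linear system:
  x*      = (-1.0976, -1.2683)
  lambda* = (-5.1463)
  f(x*)   = 17.2561

x* = (-1.0976, -1.2683), lambda* = (-5.1463)


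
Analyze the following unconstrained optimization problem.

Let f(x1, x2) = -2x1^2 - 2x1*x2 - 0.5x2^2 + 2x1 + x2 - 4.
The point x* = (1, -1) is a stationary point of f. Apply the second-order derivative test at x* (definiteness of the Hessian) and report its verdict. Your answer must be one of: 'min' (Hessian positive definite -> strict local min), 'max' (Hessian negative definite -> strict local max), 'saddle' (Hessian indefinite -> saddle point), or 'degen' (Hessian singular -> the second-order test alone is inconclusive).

Compute the Hessian H = grad^2 f:
  H = [[-4, -2], [-2, -1]]
Verify stationarity: grad f(x*) = H x* + g = (0, 0).
Eigenvalues of H: -5, 0.
H has a zero eigenvalue (singular; negative semidefinite but not definite), so H is neither positive definite, negative definite, nor indefinite. The second-order test alone is inconclusive -> degen.
(Indeed, f is constant along the null direction of H through x*, so x* is not a strict local extremum.)

degen


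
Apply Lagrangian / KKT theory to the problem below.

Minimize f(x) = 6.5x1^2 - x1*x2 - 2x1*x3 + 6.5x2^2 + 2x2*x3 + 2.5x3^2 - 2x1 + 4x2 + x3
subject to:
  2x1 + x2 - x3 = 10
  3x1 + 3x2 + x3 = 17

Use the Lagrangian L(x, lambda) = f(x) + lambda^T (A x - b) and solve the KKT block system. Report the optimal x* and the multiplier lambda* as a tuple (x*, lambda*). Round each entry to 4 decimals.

Form the Lagrangian:
  L(x, lambda) = (1/2) x^T Q x + c^T x + lambda^T (A x - b)
Stationarity (grad_x L = 0): Q x + c + A^T lambda = 0.
Primal feasibility: A x = b.

This gives the KKT block system:
  [ Q   A^T ] [ x     ]   [-c ]
  [ A    0  ] [ lambda ] = [ b ]

Solving the linear system:
  x*      = (3.4549, 2.4314, -0.6588)
  lambda* = (-10.9647, -6.6235)
  f(x*)   = 112.202

x* = (3.4549, 2.4314, -0.6588), lambda* = (-10.9647, -6.6235)


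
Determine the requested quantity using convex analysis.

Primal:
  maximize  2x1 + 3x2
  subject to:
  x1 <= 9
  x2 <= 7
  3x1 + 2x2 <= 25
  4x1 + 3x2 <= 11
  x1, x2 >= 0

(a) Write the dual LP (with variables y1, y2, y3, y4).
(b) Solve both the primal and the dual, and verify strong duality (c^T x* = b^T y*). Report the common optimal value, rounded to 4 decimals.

The standard primal-dual pair for 'max c^T x s.t. A x <= b, x >= 0' is:
  Dual:  min b^T y  s.t.  A^T y >= c,  y >= 0.

So the dual LP is:
  minimize  9y1 + 7y2 + 25y3 + 11y4
  subject to:
    y1 + 3y3 + 4y4 >= 2
    y2 + 2y3 + 3y4 >= 3
    y1, y2, y3, y4 >= 0

Solving the primal: x* = (0, 3.6667).
  primal value c^T x* = 11.
Solving the dual: y* = (0, 0, 0, 1).
  dual value b^T y* = 11.
Strong duality: c^T x* = b^T y*. Confirmed.

11


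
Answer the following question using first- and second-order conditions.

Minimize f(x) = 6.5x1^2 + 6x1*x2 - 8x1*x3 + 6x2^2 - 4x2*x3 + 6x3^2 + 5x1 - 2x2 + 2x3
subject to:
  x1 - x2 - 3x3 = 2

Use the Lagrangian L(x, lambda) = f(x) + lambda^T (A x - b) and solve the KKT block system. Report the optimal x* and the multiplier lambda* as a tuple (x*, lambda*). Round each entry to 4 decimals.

Form the Lagrangian:
  L(x, lambda) = (1/2) x^T Q x + c^T x + lambda^T (A x - b)
Stationarity (grad_x L = 0): Q x + c + A^T lambda = 0.
Primal feasibility: A x = b.

This gives the KKT block system:
  [ Q   A^T ] [ x     ]   [-c ]
  [ A    0  ] [ lambda ] = [ b ]

Solving the linear system:
  x*      = (-1.0864, 0.2407, -1.1091)
  lambda* = (-1.1934)
  f(x*)   = -2.8724

x* = (-1.0864, 0.2407, -1.1091), lambda* = (-1.1934)


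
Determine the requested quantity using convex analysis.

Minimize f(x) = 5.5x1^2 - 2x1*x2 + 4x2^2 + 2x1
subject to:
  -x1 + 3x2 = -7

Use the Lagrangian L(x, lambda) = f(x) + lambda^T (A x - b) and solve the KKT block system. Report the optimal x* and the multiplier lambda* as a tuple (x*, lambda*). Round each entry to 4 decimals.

Form the Lagrangian:
  L(x, lambda) = (1/2) x^T Q x + c^T x + lambda^T (A x - b)
Stationarity (grad_x L = 0): Q x + c + A^T lambda = 0.
Primal feasibility: A x = b.

This gives the KKT block system:
  [ Q   A^T ] [ x     ]   [-c ]
  [ A    0  ] [ lambda ] = [ b ]

Solving the linear system:
  x*      = (-0.0421, -2.3474)
  lambda* = (6.2316)
  f(x*)   = 21.7684

x* = (-0.0421, -2.3474), lambda* = (6.2316)


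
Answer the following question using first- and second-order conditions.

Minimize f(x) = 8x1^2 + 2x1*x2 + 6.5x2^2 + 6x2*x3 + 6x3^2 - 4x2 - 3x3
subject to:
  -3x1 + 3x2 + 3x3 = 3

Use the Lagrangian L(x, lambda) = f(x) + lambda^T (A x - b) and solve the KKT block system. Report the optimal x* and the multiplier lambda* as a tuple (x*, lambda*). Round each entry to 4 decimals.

Form the Lagrangian:
  L(x, lambda) = (1/2) x^T Q x + c^T x + lambda^T (A x - b)
Stationarity (grad_x L = 0): Q x + c + A^T lambda = 0.
Primal feasibility: A x = b.

This gives the KKT block system:
  [ Q   A^T ] [ x     ]   [-c ]
  [ A    0  ] [ lambda ] = [ b ]

Solving the linear system:
  x*      = (-0.2557, 0.4598, 0.2845)
  lambda* = (-1.0575)
  f(x*)   = 0.2399

x* = (-0.2557, 0.4598, 0.2845), lambda* = (-1.0575)


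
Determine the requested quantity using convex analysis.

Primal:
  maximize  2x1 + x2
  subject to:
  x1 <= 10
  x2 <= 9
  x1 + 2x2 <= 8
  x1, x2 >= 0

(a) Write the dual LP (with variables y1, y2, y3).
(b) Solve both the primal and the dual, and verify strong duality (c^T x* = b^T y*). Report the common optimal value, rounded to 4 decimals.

The standard primal-dual pair for 'max c^T x s.t. A x <= b, x >= 0' is:
  Dual:  min b^T y  s.t.  A^T y >= c,  y >= 0.

So the dual LP is:
  minimize  10y1 + 9y2 + 8y3
  subject to:
    y1 + y3 >= 2
    y2 + 2y3 >= 1
    y1, y2, y3 >= 0

Solving the primal: x* = (8, 0).
  primal value c^T x* = 16.
Solving the dual: y* = (0, 0, 2).
  dual value b^T y* = 16.
Strong duality: c^T x* = b^T y*. Confirmed.

16


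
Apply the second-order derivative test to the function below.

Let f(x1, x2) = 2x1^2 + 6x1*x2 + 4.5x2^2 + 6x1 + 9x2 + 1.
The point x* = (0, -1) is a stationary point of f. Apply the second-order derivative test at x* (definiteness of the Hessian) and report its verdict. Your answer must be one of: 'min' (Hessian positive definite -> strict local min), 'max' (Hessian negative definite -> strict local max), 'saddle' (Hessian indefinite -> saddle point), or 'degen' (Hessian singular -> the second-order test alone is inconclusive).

Compute the Hessian H = grad^2 f:
  H = [[4, 6], [6, 9]]
Verify stationarity: grad f(x*) = H x* + g = (0, 0).
Eigenvalues of H: 0, 13.
H has a zero eigenvalue (singular; positive semidefinite but not definite), so H is neither positive definite, negative definite, nor indefinite. The second-order test alone is inconclusive -> degen.
(Indeed, f is constant along the null direction of H through x*, so x* is not a strict local extremum.)

degen


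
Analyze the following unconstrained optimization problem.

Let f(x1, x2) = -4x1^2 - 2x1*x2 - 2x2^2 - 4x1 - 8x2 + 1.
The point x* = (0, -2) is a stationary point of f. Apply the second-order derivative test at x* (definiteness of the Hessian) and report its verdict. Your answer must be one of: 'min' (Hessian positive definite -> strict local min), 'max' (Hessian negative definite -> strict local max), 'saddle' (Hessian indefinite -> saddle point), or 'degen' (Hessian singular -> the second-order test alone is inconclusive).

Compute the Hessian H = grad^2 f:
  H = [[-8, -2], [-2, -4]]
Verify stationarity: grad f(x*) = H x* + g = (0, 0).
Eigenvalues of H: -8.8284, -3.1716.
Both eigenvalues < 0, so H is negative definite -> x* is a strict local max.

max


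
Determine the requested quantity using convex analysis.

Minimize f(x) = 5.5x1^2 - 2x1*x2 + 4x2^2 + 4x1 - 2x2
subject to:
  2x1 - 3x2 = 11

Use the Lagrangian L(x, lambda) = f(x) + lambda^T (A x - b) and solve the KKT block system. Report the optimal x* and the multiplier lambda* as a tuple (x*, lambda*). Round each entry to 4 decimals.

Form the Lagrangian:
  L(x, lambda) = (1/2) x^T Q x + c^T x + lambda^T (A x - b)
Stationarity (grad_x L = 0): Q x + c + A^T lambda = 0.
Primal feasibility: A x = b.

This gives the KKT block system:
  [ Q   A^T ] [ x     ]   [-c ]
  [ A    0  ] [ lambda ] = [ b ]

Solving the linear system:
  x*      = (0.8037, -3.1308)
  lambda* = (-9.5514)
  f(x*)   = 57.271

x* = (0.8037, -3.1308), lambda* = (-9.5514)


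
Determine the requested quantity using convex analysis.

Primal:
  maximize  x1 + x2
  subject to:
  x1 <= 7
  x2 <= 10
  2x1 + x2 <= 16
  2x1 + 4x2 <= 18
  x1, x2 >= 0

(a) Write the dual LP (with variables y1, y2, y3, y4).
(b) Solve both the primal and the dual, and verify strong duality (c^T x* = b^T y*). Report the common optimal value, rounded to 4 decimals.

The standard primal-dual pair for 'max c^T x s.t. A x <= b, x >= 0' is:
  Dual:  min b^T y  s.t.  A^T y >= c,  y >= 0.

So the dual LP is:
  minimize  7y1 + 10y2 + 16y3 + 18y4
  subject to:
    y1 + 2y3 + 2y4 >= 1
    y2 + y3 + 4y4 >= 1
    y1, y2, y3, y4 >= 0

Solving the primal: x* = (7, 1).
  primal value c^T x* = 8.
Solving the dual: y* = (0.5, 0, 0, 0.25).
  dual value b^T y* = 8.
Strong duality: c^T x* = b^T y*. Confirmed.

8


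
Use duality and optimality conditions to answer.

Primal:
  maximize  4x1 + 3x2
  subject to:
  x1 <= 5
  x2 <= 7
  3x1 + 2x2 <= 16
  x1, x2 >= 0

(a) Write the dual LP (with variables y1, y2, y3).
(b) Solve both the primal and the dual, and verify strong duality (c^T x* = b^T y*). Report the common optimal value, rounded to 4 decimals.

The standard primal-dual pair for 'max c^T x s.t. A x <= b, x >= 0' is:
  Dual:  min b^T y  s.t.  A^T y >= c,  y >= 0.

So the dual LP is:
  minimize  5y1 + 7y2 + 16y3
  subject to:
    y1 + 3y3 >= 4
    y2 + 2y3 >= 3
    y1, y2, y3 >= 0

Solving the primal: x* = (0.6667, 7).
  primal value c^T x* = 23.6667.
Solving the dual: y* = (0, 0.3333, 1.3333).
  dual value b^T y* = 23.6667.
Strong duality: c^T x* = b^T y*. Confirmed.

23.6667


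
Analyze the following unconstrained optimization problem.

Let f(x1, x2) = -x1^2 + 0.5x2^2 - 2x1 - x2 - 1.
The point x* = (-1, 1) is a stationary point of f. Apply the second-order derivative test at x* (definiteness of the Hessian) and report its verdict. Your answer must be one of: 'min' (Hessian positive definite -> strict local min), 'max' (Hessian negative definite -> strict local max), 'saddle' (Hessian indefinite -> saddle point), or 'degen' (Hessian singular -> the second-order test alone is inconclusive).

Compute the Hessian H = grad^2 f:
  H = [[-2, 0], [0, 1]]
Verify stationarity: grad f(x*) = H x* + g = (0, 0).
Eigenvalues of H: -2, 1.
Eigenvalues have mixed signs, so H is indefinite -> x* is a saddle point.

saddle


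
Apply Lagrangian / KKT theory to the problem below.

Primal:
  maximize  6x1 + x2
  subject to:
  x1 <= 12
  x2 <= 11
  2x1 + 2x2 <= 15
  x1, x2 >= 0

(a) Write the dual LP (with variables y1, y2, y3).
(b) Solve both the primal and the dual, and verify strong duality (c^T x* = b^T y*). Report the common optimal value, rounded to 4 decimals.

The standard primal-dual pair for 'max c^T x s.t. A x <= b, x >= 0' is:
  Dual:  min b^T y  s.t.  A^T y >= c,  y >= 0.

So the dual LP is:
  minimize  12y1 + 11y2 + 15y3
  subject to:
    y1 + 2y3 >= 6
    y2 + 2y3 >= 1
    y1, y2, y3 >= 0

Solving the primal: x* = (7.5, 0).
  primal value c^T x* = 45.
Solving the dual: y* = (0, 0, 3).
  dual value b^T y* = 45.
Strong duality: c^T x* = b^T y*. Confirmed.

45


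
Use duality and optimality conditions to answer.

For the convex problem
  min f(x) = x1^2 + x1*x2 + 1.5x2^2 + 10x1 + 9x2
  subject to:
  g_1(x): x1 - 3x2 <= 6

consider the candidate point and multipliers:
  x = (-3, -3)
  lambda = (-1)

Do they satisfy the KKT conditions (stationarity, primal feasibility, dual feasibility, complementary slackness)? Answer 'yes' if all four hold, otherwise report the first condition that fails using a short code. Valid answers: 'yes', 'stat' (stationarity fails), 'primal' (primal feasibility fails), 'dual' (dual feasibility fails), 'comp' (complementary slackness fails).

Gradient of f: grad f(x) = Q x + c = (1, -3)
Constraint values g_i(x) = a_i^T x - b_i:
  g_1((-3, -3)) = 0
Stationarity residual: grad f(x) + sum_i lambda_i a_i = (0, 0)
  -> stationarity OK
Primal feasibility (all g_i <= 0): OK
Dual feasibility (all lambda_i >= 0): FAILS
Complementary slackness (lambda_i * g_i(x) = 0 for all i): OK

Verdict: the first failing condition is dual_feasibility -> dual.

dual


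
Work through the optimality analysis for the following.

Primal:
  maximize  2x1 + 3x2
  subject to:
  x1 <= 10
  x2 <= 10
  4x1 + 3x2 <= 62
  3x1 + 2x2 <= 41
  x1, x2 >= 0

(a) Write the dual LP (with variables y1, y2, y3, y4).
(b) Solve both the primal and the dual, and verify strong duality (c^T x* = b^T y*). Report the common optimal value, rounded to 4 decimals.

The standard primal-dual pair for 'max c^T x s.t. A x <= b, x >= 0' is:
  Dual:  min b^T y  s.t.  A^T y >= c,  y >= 0.

So the dual LP is:
  minimize  10y1 + 10y2 + 62y3 + 41y4
  subject to:
    y1 + 4y3 + 3y4 >= 2
    y2 + 3y3 + 2y4 >= 3
    y1, y2, y3, y4 >= 0

Solving the primal: x* = (7, 10).
  primal value c^T x* = 44.
Solving the dual: y* = (0, 1.6667, 0, 0.6667).
  dual value b^T y* = 44.
Strong duality: c^T x* = b^T y*. Confirmed.

44


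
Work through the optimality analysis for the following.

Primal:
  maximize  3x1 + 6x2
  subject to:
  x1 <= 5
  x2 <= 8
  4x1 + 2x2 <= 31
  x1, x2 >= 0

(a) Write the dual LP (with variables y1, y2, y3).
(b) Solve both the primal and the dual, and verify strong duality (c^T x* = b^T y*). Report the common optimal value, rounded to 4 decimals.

The standard primal-dual pair for 'max c^T x s.t. A x <= b, x >= 0' is:
  Dual:  min b^T y  s.t.  A^T y >= c,  y >= 0.

So the dual LP is:
  minimize  5y1 + 8y2 + 31y3
  subject to:
    y1 + 4y3 >= 3
    y2 + 2y3 >= 6
    y1, y2, y3 >= 0

Solving the primal: x* = (3.75, 8).
  primal value c^T x* = 59.25.
Solving the dual: y* = (0, 4.5, 0.75).
  dual value b^T y* = 59.25.
Strong duality: c^T x* = b^T y*. Confirmed.

59.25


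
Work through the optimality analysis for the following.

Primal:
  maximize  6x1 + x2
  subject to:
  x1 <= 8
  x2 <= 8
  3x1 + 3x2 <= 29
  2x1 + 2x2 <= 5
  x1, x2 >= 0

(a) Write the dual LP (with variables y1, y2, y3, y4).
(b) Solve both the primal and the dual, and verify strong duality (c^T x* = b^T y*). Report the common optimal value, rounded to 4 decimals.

The standard primal-dual pair for 'max c^T x s.t. A x <= b, x >= 0' is:
  Dual:  min b^T y  s.t.  A^T y >= c,  y >= 0.

So the dual LP is:
  minimize  8y1 + 8y2 + 29y3 + 5y4
  subject to:
    y1 + 3y3 + 2y4 >= 6
    y2 + 3y3 + 2y4 >= 1
    y1, y2, y3, y4 >= 0

Solving the primal: x* = (2.5, 0).
  primal value c^T x* = 15.
Solving the dual: y* = (0, 0, 0, 3).
  dual value b^T y* = 15.
Strong duality: c^T x* = b^T y*. Confirmed.

15


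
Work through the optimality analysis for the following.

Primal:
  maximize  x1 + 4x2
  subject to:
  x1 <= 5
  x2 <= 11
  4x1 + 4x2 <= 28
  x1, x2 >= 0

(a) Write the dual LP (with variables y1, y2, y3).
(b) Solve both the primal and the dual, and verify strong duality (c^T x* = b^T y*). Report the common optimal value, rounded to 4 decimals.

The standard primal-dual pair for 'max c^T x s.t. A x <= b, x >= 0' is:
  Dual:  min b^T y  s.t.  A^T y >= c,  y >= 0.

So the dual LP is:
  minimize  5y1 + 11y2 + 28y3
  subject to:
    y1 + 4y3 >= 1
    y2 + 4y3 >= 4
    y1, y2, y3 >= 0

Solving the primal: x* = (0, 7).
  primal value c^T x* = 28.
Solving the dual: y* = (0, 0, 1).
  dual value b^T y* = 28.
Strong duality: c^T x* = b^T y*. Confirmed.

28


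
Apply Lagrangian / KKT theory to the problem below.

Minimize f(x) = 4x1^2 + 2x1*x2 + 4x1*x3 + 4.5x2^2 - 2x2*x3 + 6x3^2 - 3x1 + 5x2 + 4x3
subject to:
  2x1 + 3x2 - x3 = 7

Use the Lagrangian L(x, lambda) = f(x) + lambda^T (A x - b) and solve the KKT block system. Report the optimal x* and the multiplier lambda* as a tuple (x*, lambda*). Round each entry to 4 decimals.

Form the Lagrangian:
  L(x, lambda) = (1/2) x^T Q x + c^T x + lambda^T (A x - b)
Stationarity (grad_x L = 0): Q x + c + A^T lambda = 0.
Primal feasibility: A x = b.

This gives the KKT block system:
  [ Q   A^T ] [ x     ]   [-c ]
  [ A    0  ] [ lambda ] = [ b ]

Solving the linear system:
  x*      = (2.3122, 0.299, -1.4785)
  lambda* = (-5.0909)
  f(x*)   = 12.1406

x* = (2.3122, 0.299, -1.4785), lambda* = (-5.0909)
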